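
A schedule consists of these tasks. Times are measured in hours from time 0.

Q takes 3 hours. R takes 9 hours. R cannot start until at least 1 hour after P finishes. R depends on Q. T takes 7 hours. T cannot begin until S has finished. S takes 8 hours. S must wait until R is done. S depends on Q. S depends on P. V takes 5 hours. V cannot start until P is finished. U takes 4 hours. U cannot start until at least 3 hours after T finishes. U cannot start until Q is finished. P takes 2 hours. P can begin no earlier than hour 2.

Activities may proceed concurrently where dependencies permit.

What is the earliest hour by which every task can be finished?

36

Nothing blocks Q, so it runs from hour 0 to hour 3.
P cannot begin until its own release at hour 2. It runs from hour 2 to 2 + 2 = hour 4.
After P (finishes hour 4), V can start at hour 4 and finishes at hour 9.
For R: P (finishes hour 4, plus 1-hour gap → hour 5); Q (finishes hour 3). Taking the maximum gives a start of hour 5, and it finishes at 5 + 9 = hour 14.
S has to wait for R (finishes hour 14); Q (finishes hour 3); P (finishes hour 4). The latest of these is hour 14, so S runs hour 14 to 14 + 8 = hour 22.
After S (finishes hour 22), T can start at hour 22 and finishes at hour 29.
U has to wait for T (finishes hour 29, plus 3-hour gap → hour 32); Q (finishes hour 3). The latest of these is hour 32, so U runs hour 32 to 32 + 4 = hour 36.
All tasks are finished once the last one completes. Finish times: P at 4, Q at 3, R at 14, S at 22, T at 29, U at 36, V at 9. The latest is hour 36.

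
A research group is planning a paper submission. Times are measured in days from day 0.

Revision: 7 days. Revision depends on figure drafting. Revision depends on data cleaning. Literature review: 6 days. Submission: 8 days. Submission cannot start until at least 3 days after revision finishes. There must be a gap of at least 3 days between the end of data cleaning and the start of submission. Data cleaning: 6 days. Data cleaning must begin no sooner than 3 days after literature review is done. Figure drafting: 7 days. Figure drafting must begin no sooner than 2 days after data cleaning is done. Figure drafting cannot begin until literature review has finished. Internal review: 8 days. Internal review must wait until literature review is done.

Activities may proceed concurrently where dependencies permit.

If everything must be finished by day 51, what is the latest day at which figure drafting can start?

26

Nothing follows submission; the deadline of day 51 is its only limit. It must start by 51 − 8 = day 43.
Revision must finish before submission (must start by day 43, minus 3-day gap → day 40). With a 7-day duration, revision must start by 40 − 7 = day 33.
Figure drafting must finish before revision (must start by day 33). With a 7-day duration, figure drafting must start by 33 − 7 = day 26.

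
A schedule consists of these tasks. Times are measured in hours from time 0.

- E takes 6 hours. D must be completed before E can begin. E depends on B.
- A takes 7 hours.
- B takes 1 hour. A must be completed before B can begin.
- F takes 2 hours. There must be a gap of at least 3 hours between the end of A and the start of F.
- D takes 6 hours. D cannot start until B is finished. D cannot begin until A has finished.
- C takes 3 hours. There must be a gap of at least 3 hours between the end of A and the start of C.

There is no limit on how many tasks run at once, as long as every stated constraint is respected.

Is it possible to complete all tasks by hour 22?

Nothing blocks A, so it runs from hour 0 to hour 7.
F waits on A (finishes hour 7, plus 3-hour gap → hour 10), so it starts at hour 10 and finishes at 10 + 2 = hour 12.
C cannot begin until A (finishes hour 7, plus 3-hour gap → hour 10). It runs from hour 10 to 10 + 3 = hour 13.
B cannot begin until A (finishes hour 7). It runs from hour 7 to 7 + 1 = hour 8.
D cannot start until B (finishes hour 8); A (finishes hour 7). The controlling bound is hour 8, so D finishes at 8 + 6 = hour 14.
E has to wait for D (finishes hour 14); B (finishes hour 8). The latest of these is hour 14, so E runs hour 14 to 14 + 6 = hour 20.
Every task is finished by hour 20, which is no later than the deadline of 22, so the schedule is feasible.

Yes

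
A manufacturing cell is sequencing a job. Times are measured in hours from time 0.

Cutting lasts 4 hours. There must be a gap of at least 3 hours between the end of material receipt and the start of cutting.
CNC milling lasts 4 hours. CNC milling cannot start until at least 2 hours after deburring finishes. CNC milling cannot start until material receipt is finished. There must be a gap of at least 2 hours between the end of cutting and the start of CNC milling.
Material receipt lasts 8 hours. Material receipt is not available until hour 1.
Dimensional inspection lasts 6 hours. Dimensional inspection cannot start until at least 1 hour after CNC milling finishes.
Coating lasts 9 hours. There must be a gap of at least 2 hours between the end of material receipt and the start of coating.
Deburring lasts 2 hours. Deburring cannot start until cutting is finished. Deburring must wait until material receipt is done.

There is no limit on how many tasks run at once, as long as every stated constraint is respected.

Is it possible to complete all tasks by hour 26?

After its own release at hour 1, material receipt can start at hour 1 and finishes at hour 9.
Coating waits on material receipt (finishes hour 9, plus 2-hour gap → hour 11), so it starts at hour 11 and finishes at 11 + 9 = hour 20.
Cutting cannot begin until material receipt (finishes hour 9, plus 3-hour gap → hour 12). It runs from hour 12 to 12 + 4 = hour 16.
For deburring: cutting (finishes hour 16); material receipt (finishes hour 9). Taking the maximum gives a start of hour 16, and it finishes at 16 + 2 = hour 18.
CNC milling needs all of deburring (finishes hour 18, plus 2-hour gap → hour 20); material receipt (finishes hour 9); cutting (finishes hour 16, plus 2-hour gap → hour 18). That puts its earliest start at hour 20; it finishes at 20 + 4 = hour 24.
Dimensional inspection cannot begin until CNC milling (finishes hour 24, plus 1-hour gap → hour 25). It runs from hour 25 to 25 + 6 = hour 31.
The earliest everything can be done is hour 31, which is after the deadline of 26, so it is not possible.

No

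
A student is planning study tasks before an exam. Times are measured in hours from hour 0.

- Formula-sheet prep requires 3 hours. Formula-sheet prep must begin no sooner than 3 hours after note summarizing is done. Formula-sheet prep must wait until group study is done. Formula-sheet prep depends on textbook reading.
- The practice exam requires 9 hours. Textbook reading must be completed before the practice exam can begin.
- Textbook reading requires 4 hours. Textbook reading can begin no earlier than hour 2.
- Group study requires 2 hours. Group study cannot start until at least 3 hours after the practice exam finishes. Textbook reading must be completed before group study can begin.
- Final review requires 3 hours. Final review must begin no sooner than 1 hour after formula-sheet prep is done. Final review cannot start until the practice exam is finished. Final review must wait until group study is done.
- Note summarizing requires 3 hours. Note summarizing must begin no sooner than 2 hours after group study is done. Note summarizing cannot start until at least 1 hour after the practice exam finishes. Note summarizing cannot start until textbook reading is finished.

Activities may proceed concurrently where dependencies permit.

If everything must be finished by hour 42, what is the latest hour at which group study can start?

25

Final review must finish by hour 42; it takes 3 hours, so it must start by 42 − 3 = hour 39.
Formula-sheet prep must finish before final review (must start by hour 39, minus 1-hour gap → hour 38). With a 3-hour duration, formula-sheet prep must start by 38 − 3 = hour 35.
Note summarizing has to be done before formula-sheet prep (must start by hour 35, minus 3-hour gap → hour 32). That means finishing by hour 32, i.e. starting by 32 − 3 = hour 29.
Group study must finish in time for note summarizing (must start by hour 29, minus 2-hour gap → hour 27); formula-sheet prep (must start by hour 35); final review (must start by hour 39). The tightest is hour 27, so group study must start by 27 − 2 = hour 25.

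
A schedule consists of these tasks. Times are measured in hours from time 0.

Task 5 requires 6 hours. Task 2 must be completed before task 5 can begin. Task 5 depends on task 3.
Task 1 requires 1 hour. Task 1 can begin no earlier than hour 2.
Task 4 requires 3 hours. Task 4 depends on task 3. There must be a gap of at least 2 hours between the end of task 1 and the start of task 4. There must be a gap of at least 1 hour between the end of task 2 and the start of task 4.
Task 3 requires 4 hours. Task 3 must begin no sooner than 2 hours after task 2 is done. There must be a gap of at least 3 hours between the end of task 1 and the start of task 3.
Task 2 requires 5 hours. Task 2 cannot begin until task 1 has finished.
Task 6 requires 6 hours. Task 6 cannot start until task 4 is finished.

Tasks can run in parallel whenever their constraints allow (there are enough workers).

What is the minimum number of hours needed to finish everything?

23

After its own release at hour 2, task 1 can start at hour 2 and finishes at hour 3.
After task 1 (finishes hour 3), task 2 can start at hour 3 and finishes at hour 8.
Task 3 has to wait for task 2 (finishes hour 8, plus 2-hour gap → hour 10); task 1 (finishes hour 3, plus 3-hour gap → hour 6). The latest of these is hour 10, so task 3 runs hour 10 to 10 + 4 = hour 14.
Task 5 has to wait for task 2 (finishes hour 8); task 3 (finishes hour 14). The latest of these is hour 14, so task 5 runs hour 14 to 14 + 6 = hour 20.
Task 4 has to wait for task 3 (finishes hour 14); task 1 (finishes hour 3, plus 2-hour gap → hour 5); task 2 (finishes hour 8, plus 1-hour gap → hour 9). The latest of these is hour 14, so task 4 runs hour 14 to 14 + 3 = hour 17.
Task 6 waits on task 4 (finishes hour 17), so it starts at hour 17 and finishes at 17 + 6 = hour 23.
All tasks are finished once the last one completes. Finish times: Task 1 at 3, Task 2 at 8, Task 3 at 14, Task 4 at 17, Task 5 at 20, Task 6 at 23. The latest is hour 23.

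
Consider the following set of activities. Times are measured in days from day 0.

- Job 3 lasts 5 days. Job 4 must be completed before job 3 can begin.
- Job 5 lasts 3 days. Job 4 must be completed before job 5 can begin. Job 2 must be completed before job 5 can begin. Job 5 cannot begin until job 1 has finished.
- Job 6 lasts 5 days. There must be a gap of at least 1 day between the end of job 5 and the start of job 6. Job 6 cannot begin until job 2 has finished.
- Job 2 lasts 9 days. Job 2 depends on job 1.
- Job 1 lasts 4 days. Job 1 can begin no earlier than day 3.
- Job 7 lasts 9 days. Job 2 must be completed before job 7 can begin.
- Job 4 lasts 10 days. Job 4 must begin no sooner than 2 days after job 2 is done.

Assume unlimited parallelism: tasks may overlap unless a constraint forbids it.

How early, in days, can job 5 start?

28

After its own release at day 3, job 1 can start at day 3 and finishes at day 7.
Job 2 waits on job 1 (finishes day 7), so it starts at day 7 and finishes at 7 + 9 = day 16.
After job 2 (finishes day 16, plus 2-day gap → day 18), job 4 can start at day 18 and finishes at day 28.
Job 5 waits on job 4 (finishes day 28); job 2 (finishes day 16); job 1 (finishes day 7). The latest of these is day 28, which is the earliest job 5 can start.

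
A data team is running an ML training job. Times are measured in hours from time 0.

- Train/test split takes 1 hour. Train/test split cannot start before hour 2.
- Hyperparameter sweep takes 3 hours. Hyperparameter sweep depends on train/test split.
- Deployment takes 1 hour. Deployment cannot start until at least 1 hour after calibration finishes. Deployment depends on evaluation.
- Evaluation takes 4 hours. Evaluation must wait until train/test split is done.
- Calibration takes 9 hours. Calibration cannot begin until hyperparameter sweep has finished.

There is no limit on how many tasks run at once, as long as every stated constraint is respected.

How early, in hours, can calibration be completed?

15

Train/test split waits on its own release at hour 2, so it starts at hour 2 and finishes at 2 + 1 = hour 3.
Hyperparameter sweep waits on train/test split (finishes hour 3), so it starts at hour 3 and finishes at 3 + 3 = hour 6.
Calibration waits on hyperparameter sweep (finishes hour 6), so it starts at hour 6 and finishes at 6 + 9 = hour 15.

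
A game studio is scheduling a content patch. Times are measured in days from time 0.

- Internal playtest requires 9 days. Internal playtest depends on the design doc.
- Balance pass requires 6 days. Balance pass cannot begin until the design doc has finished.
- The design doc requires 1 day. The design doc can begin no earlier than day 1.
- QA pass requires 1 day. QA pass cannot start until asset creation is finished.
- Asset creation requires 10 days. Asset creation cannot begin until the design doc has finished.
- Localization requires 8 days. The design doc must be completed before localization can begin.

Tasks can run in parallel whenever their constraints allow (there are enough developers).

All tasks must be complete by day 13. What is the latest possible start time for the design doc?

1

To finish by day 13, QA pass (duration 1) must start no later than day 12.
Asset creation must finish before QA pass (must start by day 12). With a 10-day duration, asset creation must start by 12 − 10 = day 2.
To finish by day 13, internal playtest (duration 9) must start no later than day 4.
Balance pass must finish by day 13; it takes 6 days, so it must start by 13 − 6 = day 7.
Nothing follows localization; the deadline of day 13 is its only limit. It must start by 13 − 8 = day 5.
The design doc has several dependents: asset creation (must start by day 2); internal playtest (must start by day 4); balance pass (must start by day 7); localization (must start by day 5). The earliest of those limits is day 2, so the design doc must start by 2 − 1 = day 1.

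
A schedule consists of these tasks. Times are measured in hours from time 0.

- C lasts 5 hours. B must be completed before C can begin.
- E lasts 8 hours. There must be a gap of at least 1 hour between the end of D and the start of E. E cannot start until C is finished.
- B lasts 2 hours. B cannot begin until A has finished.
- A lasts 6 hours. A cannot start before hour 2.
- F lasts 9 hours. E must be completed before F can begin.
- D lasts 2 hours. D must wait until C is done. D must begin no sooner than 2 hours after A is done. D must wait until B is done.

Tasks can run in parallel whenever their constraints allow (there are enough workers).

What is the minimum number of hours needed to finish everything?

35

After its own release at hour 2, A can start at hour 2 and finishes at hour 8.
B waits on A (finishes hour 8), so it starts at hour 8 and finishes at 8 + 2 = hour 10.
After B (finishes hour 10), C can start at hour 10 and finishes at hour 15.
D needs all of C (finishes hour 15); A (finishes hour 8, plus 2-hour gap → hour 10); B (finishes hour 10). That puts its earliest start at hour 15; it finishes at 15 + 2 = hour 17.
For E: D (finishes hour 17, plus 1-hour gap → hour 18); C (finishes hour 15). Taking the maximum gives a start of hour 18, and it finishes at 18 + 8 = hour 26.
F waits on E (finishes hour 26), so it starts at hour 26 and finishes at 26 + 9 = hour 35.
All tasks are finished once the last one completes. Finish times: A at 8, B at 10, C at 15, D at 17, E at 26, F at 35. The latest is hour 35.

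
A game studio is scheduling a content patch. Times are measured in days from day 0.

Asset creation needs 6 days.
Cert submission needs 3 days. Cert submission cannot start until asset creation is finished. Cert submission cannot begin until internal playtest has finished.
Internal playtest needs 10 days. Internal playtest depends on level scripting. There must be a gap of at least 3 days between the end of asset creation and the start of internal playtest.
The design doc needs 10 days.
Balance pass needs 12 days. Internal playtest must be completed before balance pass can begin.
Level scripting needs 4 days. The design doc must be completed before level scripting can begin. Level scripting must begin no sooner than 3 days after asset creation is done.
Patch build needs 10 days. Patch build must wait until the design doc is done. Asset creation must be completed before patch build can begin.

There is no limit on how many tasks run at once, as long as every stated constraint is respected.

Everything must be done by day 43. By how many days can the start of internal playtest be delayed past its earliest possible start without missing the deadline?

7

Nothing blocks asset creation, so it runs from day 0 to day 6.
The design doc has no prerequisites, so it starts at day 0 and finishes at day 10.
Level scripting needs all of the design doc (finishes day 10); asset creation (finishes day 6, plus 3-day gap → day 9). That puts its earliest start at day 10; it finishes at 10 + 4 = day 14.
Internal playtest needs all of level scripting (finishes day 14); asset creation (finishes day 6, plus 3-day gap → day 9). That puts its earliest start at day 14; it finishes at 14 + 10 = day 24.

Working backward from the deadline:
Nothing follows balance pass; the deadline of day 43 is its only limit. It must start by 43 − 12 = day 31.
To finish by day 43, cert submission (duration 3) must start no later than day 40.
Internal playtest has several dependents: balance pass (must start by day 31); cert submission (must start by day 40). The earliest of those limits is day 31, so internal playtest must start by 31 − 10 = day 21.
So internal playtest can start as early as day 14 and as late as day 21, giving 21 − 14 = 7 days of slack.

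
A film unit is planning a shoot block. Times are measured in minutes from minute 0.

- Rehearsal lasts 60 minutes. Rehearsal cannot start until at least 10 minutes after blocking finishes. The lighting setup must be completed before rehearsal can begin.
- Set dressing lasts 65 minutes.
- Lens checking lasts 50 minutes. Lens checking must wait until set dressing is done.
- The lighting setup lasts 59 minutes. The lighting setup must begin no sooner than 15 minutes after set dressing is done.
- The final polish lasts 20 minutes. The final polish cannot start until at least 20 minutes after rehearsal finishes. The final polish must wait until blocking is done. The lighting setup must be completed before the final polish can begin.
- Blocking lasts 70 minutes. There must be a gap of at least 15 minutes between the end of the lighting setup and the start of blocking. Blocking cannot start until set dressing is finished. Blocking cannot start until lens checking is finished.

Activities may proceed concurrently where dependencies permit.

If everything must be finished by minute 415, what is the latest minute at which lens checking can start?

Nothing follows the final polish; the deadline of minute 415 is its only limit. It must start by 415 − 20 = minute 395.
Rehearsal must finish before the final polish (must start by minute 395, minus 20-minute gap → minute 375). With a 60-minute duration, rehearsal must start by 375 − 60 = minute 315.
For blocking: rehearsal (must start by minute 315, minus 10-minute gap → minute 305); the final polish (must start by minute 395). The most restrictive is minute 305; with a 70-minute duration, blocking must start by minute 235.
Lens checking has to be done before blocking (must start by minute 235). That means finishing by minute 235, i.e. starting by 235 − 50 = minute 185.

185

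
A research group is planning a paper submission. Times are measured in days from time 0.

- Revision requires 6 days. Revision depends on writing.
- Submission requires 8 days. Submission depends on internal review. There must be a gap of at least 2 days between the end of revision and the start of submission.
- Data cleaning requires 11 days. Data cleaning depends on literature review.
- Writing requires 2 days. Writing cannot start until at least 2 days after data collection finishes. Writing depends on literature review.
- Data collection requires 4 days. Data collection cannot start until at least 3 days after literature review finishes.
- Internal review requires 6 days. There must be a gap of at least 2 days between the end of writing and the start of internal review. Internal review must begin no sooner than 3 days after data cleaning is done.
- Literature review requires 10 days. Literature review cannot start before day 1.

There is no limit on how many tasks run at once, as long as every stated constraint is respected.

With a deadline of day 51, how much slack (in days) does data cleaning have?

12

Literature review cannot begin until its own release at day 1. It runs from day 1 to 1 + 10 = day 11.
After literature review (finishes day 11), data cleaning can start at day 11 and finishes at day 22.

Working backward from the deadline:
Submission has no dependents, so it just needs to finish by day 51. Starting by 51 − 8 = day 43 achieves that.
Internal review must finish before submission (must start by day 43). With a 6-day duration, internal review must start by 43 − 6 = day 37.
Data cleaning must finish before internal review (must start by day 37, minus 3-day gap → day 34). With an 11-day duration, data cleaning must start by 34 − 11 = day 23.
So data cleaning can start as early as day 11 and as late as day 23, giving 23 − 11 = 12 days of slack.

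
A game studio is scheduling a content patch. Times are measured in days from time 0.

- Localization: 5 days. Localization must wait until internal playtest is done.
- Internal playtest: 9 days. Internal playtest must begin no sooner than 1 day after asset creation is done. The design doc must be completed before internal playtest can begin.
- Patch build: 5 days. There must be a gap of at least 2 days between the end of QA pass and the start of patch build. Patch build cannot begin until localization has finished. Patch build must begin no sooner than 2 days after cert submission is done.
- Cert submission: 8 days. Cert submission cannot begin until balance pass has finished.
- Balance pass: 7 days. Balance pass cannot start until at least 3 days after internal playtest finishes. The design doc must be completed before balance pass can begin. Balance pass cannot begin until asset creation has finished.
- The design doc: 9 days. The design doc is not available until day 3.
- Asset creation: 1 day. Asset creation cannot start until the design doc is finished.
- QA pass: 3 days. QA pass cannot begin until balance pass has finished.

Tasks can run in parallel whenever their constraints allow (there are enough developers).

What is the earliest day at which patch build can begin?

43

After its own release at day 3, the design doc can start at day 3 and finishes at day 12.
After the design doc (finishes day 12), asset creation can start at day 12 and finishes at day 13.
Internal playtest has to wait for asset creation (finishes day 13, plus 1-day gap → day 14); the design doc (finishes day 12). The latest of these is day 14, so internal playtest runs day 14 to 14 + 9 = day 23.
Localization cannot begin until internal playtest (finishes day 23). It runs from day 23 to 23 + 5 = day 28.
Balance pass cannot start until internal playtest (finishes day 23, plus 3-day gap → day 26); the design doc (finishes day 12); asset creation (finishes day 13). The controlling bound is day 26, so balance pass finishes at 26 + 7 = day 33.
After balance pass (finishes day 33), cert submission can start at day 33 and finishes at day 41.
QA pass cannot begin until balance pass (finishes day 33). It runs from day 33 to 33 + 3 = day 36.
Patch build waits on QA pass (finishes day 36, plus 2-day gap → day 38); localization (finishes day 28); cert submission (finishes day 41, plus 2-day gap → day 43). The latest of these is day 43, which is the earliest patch build can start.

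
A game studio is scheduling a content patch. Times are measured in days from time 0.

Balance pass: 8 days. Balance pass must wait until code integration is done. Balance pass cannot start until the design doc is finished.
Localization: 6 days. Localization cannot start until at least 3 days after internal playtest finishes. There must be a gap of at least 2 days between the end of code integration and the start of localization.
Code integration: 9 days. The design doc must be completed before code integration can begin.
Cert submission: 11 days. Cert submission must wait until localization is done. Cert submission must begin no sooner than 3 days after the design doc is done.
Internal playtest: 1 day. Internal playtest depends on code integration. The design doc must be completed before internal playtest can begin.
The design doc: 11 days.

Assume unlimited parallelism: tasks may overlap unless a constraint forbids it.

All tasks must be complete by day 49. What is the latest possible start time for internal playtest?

Cert submission has no dependents, so it just needs to finish by day 49. Starting by 49 − 11 = day 38 achieves that.
Localization must finish before cert submission (must start by day 38). With a 6-day duration, localization must start by 38 − 6 = day 32.
Internal playtest has to be done before localization (must start by day 32, minus 3-day gap → day 29). That means finishing by day 29, i.e. starting by 29 − 1 = day 28.

28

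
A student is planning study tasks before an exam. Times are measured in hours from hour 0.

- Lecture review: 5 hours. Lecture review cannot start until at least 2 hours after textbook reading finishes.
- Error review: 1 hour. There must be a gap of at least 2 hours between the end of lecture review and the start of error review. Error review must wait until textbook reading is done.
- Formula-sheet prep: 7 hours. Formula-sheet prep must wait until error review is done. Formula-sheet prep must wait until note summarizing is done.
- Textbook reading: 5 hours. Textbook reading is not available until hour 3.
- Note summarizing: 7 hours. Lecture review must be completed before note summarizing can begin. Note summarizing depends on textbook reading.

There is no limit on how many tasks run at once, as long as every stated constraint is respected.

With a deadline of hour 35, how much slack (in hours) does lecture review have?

After its own release at hour 3, textbook reading can start at hour 3 and finishes at hour 8.
Lecture review cannot begin until textbook reading (finishes hour 8, plus 2-hour gap → hour 10). It runs from hour 10 to 10 + 5 = hour 15.

Working backward from the deadline:
Formula-sheet prep must finish by hour 35; it takes 7 hours, so it must start by 35 − 7 = hour 28.
Since formula-sheet prep (must start by hour 28) depends on it, error review must finish by hour 28. Backing off its 1-hour duration gives a latest start of hour 27.
Note summarizing has to be done before formula-sheet prep (must start by hour 28). That means finishing by hour 28, i.e. starting by 28 − 7 = hour 21.
Lecture review feeds error review (must start by hour 27, minus 2-hour gap → hour 25); note summarizing (must start by hour 21). Taking the minimum, lecture review must finish by hour 21 and start by 21 − 5 = hour 16.
So lecture review can start as early as hour 10 and as late as hour 16, giving 16 − 10 = 6 hours of slack.

6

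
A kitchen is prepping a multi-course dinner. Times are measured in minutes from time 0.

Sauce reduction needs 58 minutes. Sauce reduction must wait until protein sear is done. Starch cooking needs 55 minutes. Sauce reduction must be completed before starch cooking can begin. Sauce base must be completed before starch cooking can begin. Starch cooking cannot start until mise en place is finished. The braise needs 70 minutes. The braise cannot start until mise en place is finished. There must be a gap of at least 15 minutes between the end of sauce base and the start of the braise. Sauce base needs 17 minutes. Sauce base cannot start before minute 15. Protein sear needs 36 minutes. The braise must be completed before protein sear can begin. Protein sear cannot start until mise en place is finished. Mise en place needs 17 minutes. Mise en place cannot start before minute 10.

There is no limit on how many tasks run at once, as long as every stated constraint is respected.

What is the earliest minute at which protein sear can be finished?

Sauce base waits on its own release at minute 15, so it starts at minute 15 and finishes at 15 + 17 = minute 32.
Mise en place waits on its own release at minute 10, so it starts at minute 10 and finishes at 10 + 17 = minute 27.
The braise has to wait for mise en place (finishes minute 27); sauce base (finishes minute 32, plus 15-minute gap → minute 47). The latest of these is minute 47, so the braise runs minute 47 to 47 + 70 = minute 117.
For protein sear: the braise (finishes minute 117); mise en place (finishes minute 27). Taking the maximum gives a start of minute 117, and it finishes at 117 + 36 = minute 153.

153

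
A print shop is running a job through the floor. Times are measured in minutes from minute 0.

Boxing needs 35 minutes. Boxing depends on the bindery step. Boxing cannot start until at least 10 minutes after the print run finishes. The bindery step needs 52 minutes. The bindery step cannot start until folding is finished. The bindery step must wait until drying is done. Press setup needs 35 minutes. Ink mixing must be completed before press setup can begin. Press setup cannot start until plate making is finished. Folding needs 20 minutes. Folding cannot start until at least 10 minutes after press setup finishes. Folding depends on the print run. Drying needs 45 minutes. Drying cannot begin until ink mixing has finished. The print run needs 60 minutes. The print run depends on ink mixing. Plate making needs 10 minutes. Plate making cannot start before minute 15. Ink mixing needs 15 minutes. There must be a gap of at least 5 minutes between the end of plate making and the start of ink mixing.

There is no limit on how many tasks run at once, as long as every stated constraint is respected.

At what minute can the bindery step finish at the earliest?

Plate making waits on its own release at minute 15, so it starts at minute 15 and finishes at 15 + 10 = minute 25.
Ink mixing waits on plate making (finishes minute 25, plus 5-minute gap → minute 30), so it starts at minute 30 and finishes at 30 + 15 = minute 45.
After ink mixing (finishes minute 45), drying can start at minute 45 and finishes at minute 90.
The print run waits on ink mixing (finishes minute 45), so it starts at minute 45 and finishes at 45 + 60 = minute 105.
For press setup: ink mixing (finishes minute 45); plate making (finishes minute 25). Taking the maximum gives a start of minute 45, and it finishes at 45 + 35 = minute 80.
Folding needs all of press setup (finishes minute 80, plus 10-minute gap → minute 90); the print run (finishes minute 105). That puts its earliest start at minute 105; it finishes at 105 + 20 = minute 125.
The bindery step has to wait for folding (finishes minute 125); drying (finishes minute 90). The latest of these is minute 125, so the bindery step runs minute 125 to 125 + 52 = minute 177.

177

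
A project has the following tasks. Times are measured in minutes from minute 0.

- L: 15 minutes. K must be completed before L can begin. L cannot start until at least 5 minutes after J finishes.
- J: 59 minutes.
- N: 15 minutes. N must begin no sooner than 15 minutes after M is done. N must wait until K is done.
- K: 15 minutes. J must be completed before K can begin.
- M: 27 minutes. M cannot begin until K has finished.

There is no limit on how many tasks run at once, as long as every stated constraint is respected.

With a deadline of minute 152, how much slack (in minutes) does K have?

21

Nothing blocks J, so it runs from minute 0 to minute 59.
After J (finishes minute 59), K can start at minute 59 and finishes at minute 74.

Working backward from the deadline:
Nothing follows L; the deadline of minute 152 is its only limit. It must start by 152 − 15 = minute 137.
N must finish by minute 152; it takes 15 minutes, so it must start by 152 − 15 = minute 137.
M has to be done before N (must start by minute 137, minus 15-minute gap → minute 122). That means finishing by minute 122, i.e. starting by 122 − 27 = minute 95.
K has several dependents: L (must start by minute 137); M (must start by minute 95); N (must start by minute 137). The earliest of those limits is minute 95, so K must start by 95 − 15 = minute 80.
So K can start as early as minute 59 and as late as minute 80, giving 80 − 59 = 21 minutes of slack.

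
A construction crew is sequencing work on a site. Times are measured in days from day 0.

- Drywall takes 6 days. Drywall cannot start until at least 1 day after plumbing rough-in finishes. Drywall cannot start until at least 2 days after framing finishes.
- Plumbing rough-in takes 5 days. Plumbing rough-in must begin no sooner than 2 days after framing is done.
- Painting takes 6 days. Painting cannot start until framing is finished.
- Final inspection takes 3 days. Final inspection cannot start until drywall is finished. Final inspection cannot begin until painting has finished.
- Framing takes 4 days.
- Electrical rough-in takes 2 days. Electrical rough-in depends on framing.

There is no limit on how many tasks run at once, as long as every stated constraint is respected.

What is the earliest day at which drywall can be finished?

Framing can start immediately at day 0; it finishes at day 4.
After framing (finishes day 4, plus 2-day gap → day 6), plumbing rough-in can start at day 6 and finishes at day 11.
Drywall has to wait for plumbing rough-in (finishes day 11, plus 1-day gap → day 12); framing (finishes day 4, plus 2-day gap → day 6). The latest of these is day 12, so drywall runs day 12 to 12 + 6 = day 18.

18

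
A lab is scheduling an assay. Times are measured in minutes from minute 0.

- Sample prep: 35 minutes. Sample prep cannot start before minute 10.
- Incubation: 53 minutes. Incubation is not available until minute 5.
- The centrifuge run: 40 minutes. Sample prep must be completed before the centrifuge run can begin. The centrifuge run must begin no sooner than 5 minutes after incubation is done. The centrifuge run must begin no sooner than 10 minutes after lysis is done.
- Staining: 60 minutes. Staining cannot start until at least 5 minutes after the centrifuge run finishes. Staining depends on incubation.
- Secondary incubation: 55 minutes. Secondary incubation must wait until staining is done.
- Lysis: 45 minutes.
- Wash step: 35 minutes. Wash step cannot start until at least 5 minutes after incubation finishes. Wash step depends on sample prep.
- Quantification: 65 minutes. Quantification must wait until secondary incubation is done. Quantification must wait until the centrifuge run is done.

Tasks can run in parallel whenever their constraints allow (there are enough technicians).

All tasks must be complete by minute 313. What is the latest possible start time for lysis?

33

To finish by minute 313, quantification (duration 65) must start no later than minute 248.
Secondary incubation has to be done before quantification (must start by minute 248). That means finishing by minute 248, i.e. starting by 248 − 55 = minute 193.
Staining feeds into secondary incubation (must start by minute 193); so staining must finish by minute 193 and therefore start by minute 133.
For the centrifuge run: staining (must start by minute 133, minus 5-minute gap → minute 128); quantification (must start by minute 248). The most restrictive is minute 128; with a 40-minute duration, the centrifuge run must start by minute 88.
Lysis must finish before the centrifuge run (must start by minute 88, minus 10-minute gap → minute 78). With a 45-minute duration, lysis must start by 78 − 45 = minute 33.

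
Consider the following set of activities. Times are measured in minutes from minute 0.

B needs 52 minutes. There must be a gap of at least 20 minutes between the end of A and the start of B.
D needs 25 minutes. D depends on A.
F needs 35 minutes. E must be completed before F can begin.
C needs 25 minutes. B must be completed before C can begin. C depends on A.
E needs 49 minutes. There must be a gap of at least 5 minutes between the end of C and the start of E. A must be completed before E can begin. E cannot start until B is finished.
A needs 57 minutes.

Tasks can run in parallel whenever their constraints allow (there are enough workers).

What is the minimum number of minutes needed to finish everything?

A has no prerequisites, so it starts at minute 0 and finishes at minute 57.
After A (finishes minute 57), D can start at minute 57 and finishes at minute 82.
B waits on A (finishes minute 57, plus 20-minute gap → minute 77), so it starts at minute 77 and finishes at 77 + 52 = minute 129.
C has to wait for B (finishes minute 129); A (finishes minute 57). The latest of these is minute 129, so C runs minute 129 to 129 + 25 = minute 154.
E has to wait for C (finishes minute 154, plus 5-minute gap → minute 159); A (finishes minute 57); B (finishes minute 129). The latest of these is minute 159, so E runs minute 159 to 159 + 49 = minute 208.
F cannot begin until E (finishes minute 208). It runs from minute 208 to 208 + 35 = minute 243.
All tasks are finished once the last one completes. Finish times: A at 57, B at 129, C at 154, D at 82, E at 208, F at 243. The latest is minute 243.

243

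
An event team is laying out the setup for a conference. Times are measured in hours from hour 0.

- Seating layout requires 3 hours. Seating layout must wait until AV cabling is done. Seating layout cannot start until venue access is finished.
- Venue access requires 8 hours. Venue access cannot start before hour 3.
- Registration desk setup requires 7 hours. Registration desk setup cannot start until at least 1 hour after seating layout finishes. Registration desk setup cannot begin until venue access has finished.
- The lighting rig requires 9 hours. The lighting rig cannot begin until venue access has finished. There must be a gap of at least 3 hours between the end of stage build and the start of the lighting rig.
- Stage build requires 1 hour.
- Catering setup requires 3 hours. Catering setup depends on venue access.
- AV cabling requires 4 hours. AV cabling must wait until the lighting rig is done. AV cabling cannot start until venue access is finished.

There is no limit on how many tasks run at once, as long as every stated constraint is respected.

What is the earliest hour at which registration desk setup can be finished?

Nothing blocks stage build, so it runs from hour 0 to hour 1.
After its own release at hour 3, venue access can start at hour 3 and finishes at hour 11.
The lighting rig has to wait for venue access (finishes hour 11); stage build (finishes hour 1, plus 3-hour gap → hour 4). The latest of these is hour 11, so the lighting rig runs hour 11 to 11 + 9 = hour 20.
AV cabling cannot start until the lighting rig (finishes hour 20); venue access (finishes hour 11). The controlling bound is hour 20, so AV cabling finishes at 20 + 4 = hour 24.
For seating layout: AV cabling (finishes hour 24); venue access (finishes hour 11). Taking the maximum gives a start of hour 24, and it finishes at 24 + 3 = hour 27.
Registration desk setup needs all of seating layout (finishes hour 27, plus 1-hour gap → hour 28); venue access (finishes hour 11). That puts its earliest start at hour 28; it finishes at 28 + 7 = hour 35.

35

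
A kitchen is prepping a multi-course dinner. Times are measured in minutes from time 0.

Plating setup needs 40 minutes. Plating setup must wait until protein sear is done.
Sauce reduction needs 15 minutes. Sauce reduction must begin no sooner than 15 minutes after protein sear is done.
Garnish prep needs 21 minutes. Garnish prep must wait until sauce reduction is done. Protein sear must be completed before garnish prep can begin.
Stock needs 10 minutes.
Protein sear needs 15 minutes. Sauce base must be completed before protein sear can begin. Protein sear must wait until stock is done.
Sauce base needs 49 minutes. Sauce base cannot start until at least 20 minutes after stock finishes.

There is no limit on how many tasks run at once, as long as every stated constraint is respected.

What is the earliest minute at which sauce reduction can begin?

109

Stock can start immediately at minute 0; it finishes at minute 10.
After stock (finishes minute 10, plus 20-minute gap → minute 30), sauce base can start at minute 30 and finishes at minute 79.
Protein sear cannot start until sauce base (finishes minute 79); stock (finishes minute 10). The controlling bound is minute 79, so protein sear finishes at 79 + 15 = minute 94.
Sauce reduction waits on protein sear (finishes minute 94, plus 15-minute gap → minute 109), so the earliest it can start is minute 109.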